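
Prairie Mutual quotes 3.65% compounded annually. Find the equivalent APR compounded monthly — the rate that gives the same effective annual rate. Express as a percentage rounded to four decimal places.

3.5903%

Compounded annually, EAR = nominal = 0.036500.
Solve (1 + r/12)^12 = 1.036500: r/12 = 1.036500^(1/12) − 1 = 0.002992, so r = 0.035903 = 3.5903%.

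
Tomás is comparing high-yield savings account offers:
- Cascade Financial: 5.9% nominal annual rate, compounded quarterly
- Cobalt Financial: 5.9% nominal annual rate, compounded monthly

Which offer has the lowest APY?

Cascade Financial

Cascade Financial: (1 + 0.059/4)^4 − 1 = 6.032%
Cobalt Financial: (1 + 0.059/12)^12 − 1 = 6.062%
The lowest effective annual rate is Cascade Financial at 6.032%.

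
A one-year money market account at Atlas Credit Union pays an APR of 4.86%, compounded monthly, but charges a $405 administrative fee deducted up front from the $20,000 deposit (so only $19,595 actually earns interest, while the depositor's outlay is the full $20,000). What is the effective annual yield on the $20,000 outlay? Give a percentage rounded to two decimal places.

2.84%

Value after one year: 19,595 × (1 + 0.0486/12)^12 = 19,595 × 1.049697 = $20,568.82.
Effective yield on the $20,000 outlay: 20,568.82 / 20,000 − 1 = 0.028441 = 2.84%.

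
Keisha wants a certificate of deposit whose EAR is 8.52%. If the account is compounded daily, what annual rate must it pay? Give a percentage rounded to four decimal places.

(1 + r/365)^365 − 1 = 0.0852, so 1 + r/365 = 1.0852^(1/365).
r/365 = 0.000224, so r = 0.081773 = 8.1773%.

8.1773%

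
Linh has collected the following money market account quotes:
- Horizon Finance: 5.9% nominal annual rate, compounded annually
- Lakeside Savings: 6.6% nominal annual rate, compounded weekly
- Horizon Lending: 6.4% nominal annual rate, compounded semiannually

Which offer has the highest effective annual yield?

Horizon Finance: compounded annually, EAR = 5.900%
Lakeside Savings: (1 + 0.066/52)^52 − 1 = 6.818%
Horizon Lending: (1 + 0.064/2)^2 − 1 = 6.502%
The highest effective annual rate is Lakeside Savings at 6.818%.

Lakeside Savings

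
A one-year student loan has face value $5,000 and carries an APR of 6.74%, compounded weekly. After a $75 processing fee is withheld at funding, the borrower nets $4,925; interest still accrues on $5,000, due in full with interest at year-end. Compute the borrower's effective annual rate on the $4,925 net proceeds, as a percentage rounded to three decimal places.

8.597%

Amount owed after one year: 5,000 × (1 + 0.0674/52)^52 = 5,000 × 1.069677 = $5,348.38.
Effective rate on net proceeds: 5,348.38 / 4,925 − 1 = 0.085966 = 8.597%.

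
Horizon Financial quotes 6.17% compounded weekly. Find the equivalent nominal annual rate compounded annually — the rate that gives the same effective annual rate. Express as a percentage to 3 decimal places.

6.360%

EAR = (1 + 0.0617/52)^52 − 1 = 0.063604.
Compounded annually, the equivalent nominal rate is the EAR itself: 6.360%.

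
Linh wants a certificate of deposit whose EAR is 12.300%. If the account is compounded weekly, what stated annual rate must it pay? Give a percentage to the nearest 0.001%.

(1 + r/52)^52 − 1 = 0.12300, so 1 + r/52 = 1.12300^(1/52).
r/52 = 0.002233, so r = 0.116133 = 11.613%.

11.613%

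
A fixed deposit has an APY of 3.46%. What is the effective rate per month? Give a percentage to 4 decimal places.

0.2839%

The per-month rate i satisfies (1 + i)^12 = 1 + 0.0346.
i = 1.0346^(1/12) − 1 = 0.0028386 = 0.2839%.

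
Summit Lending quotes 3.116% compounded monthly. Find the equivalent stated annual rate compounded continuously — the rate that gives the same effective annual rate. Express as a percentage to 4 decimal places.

3.1120%

EAR = (1 + 0.03116/12)^12 − 1 = 0.031609.
Equivalent continuous rate: r = ln(1 + 0.031609) = 0.031120 = 3.1120%.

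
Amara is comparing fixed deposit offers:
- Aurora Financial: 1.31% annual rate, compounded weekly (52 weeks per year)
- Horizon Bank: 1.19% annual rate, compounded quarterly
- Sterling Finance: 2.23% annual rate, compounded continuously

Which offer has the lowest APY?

Horizon Bank

Aurora Financial: (1 + 0.0131/52)^52 − 1 = 1.318%
Horizon Bank: (1 + 0.0119/4)^4 − 1 = 1.195%
Sterling Finance: e^0.0223 − 1 = 2.255%
The lowest effective annual rate is Horizon Bank at 1.195%.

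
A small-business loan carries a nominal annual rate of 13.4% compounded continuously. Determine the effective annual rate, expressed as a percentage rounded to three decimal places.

With continuous compounding, EAR = e^0.134 − 1.
e^0.134 = 1.143393, so EAR = 0.143393 = 14.339%.

14.339%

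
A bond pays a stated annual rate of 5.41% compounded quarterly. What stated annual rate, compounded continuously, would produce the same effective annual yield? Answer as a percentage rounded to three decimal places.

EAR = (1 + 0.0541/4)^4 − 1 = 0.055207.
Equivalent continuous rate: r = ln(1 + 0.055207) = 0.053737 = 5.374%.

5.374%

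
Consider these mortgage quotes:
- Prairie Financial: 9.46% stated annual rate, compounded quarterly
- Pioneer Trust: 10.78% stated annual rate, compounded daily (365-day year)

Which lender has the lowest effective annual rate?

Prairie Financial: (1 + 0.0946/4)^4 − 1 = 9.801%
Pioneer Trust: (1 + 0.1078/365)^365 − 1 = 11.381%
The lowest effective annual rate is Prairie Financial at 9.801%.

Prairie Financial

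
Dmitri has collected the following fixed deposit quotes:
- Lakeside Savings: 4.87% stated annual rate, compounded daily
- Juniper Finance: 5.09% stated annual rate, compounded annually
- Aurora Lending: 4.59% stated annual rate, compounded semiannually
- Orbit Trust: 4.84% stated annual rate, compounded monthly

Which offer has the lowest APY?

Lakeside Savings: (1 + 0.0487/365)^365 − 1 = 4.990%
Juniper Finance: compounded annually, EAR = 5.090%
Aurora Lending: (1 + 0.0459/2)^2 − 1 = 4.643%
Orbit Trust: (1 + 0.0484/12)^12 − 1 = 4.949%
The lowest effective annual rate is Aurora Lending at 4.643%.

Aurora Lending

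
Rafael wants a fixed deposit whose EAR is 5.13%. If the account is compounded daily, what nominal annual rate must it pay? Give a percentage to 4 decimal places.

5.0031%

(1 + r/365)^365 − 1 = 0.0513, so 1 + r/365 = 1.0513^(1/365).
r/365 = 0.000137, so r = 0.050031 = 5.0031%.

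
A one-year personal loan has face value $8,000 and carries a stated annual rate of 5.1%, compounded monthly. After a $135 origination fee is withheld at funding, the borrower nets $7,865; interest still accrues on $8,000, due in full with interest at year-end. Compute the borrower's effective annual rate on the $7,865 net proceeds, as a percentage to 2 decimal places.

7.03%

Amount owed after one year: 8,000 × (1 + 0.051/12)^12 = 8,000 × 1.052209 = $8,417.67.
Effective rate on net proceeds: 8,417.67 / 7,865 − 1 = 0.070270 = 7.03%.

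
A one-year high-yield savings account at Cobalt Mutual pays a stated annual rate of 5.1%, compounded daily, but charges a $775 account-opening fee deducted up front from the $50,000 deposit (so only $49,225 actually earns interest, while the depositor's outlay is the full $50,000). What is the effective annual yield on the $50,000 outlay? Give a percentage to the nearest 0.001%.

3.601%

Value after one year: 49,225 × (1 + 0.051/365)^365 = 49,225 × 1.052319 = $51,800.41.
Effective yield on the $50,000 outlay: 51,800.41 / 50,000 − 1 = 0.036008 = 3.601%.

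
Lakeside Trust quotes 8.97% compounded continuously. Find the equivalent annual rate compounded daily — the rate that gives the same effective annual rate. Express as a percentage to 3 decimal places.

EAR under continuous compounding: e^0.0897 − 1 = 0.093846.
Solve (1 + r/365)^365 = 1.093846: r/365 = 1.093846^(1/365) − 1 = 0.000246, so r = 0.089711 = 8.971%.

8.971%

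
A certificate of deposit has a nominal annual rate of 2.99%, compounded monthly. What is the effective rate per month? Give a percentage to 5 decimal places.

0.24917%

With a nominal annual rate compounded monthly, the periodic rate is the nominal rate divided by 12.
i = 0.0299 / 12 = 0.0024917 = 0.24917%.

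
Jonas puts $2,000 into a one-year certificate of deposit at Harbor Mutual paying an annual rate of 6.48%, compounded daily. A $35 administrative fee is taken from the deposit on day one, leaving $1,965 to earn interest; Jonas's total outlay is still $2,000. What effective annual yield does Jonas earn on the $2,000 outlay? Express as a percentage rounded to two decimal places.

4.83%

Value after one year: 1,965 × (1 + 0.0648/365)^365 = 1,965 × 1.066939 = $2,096.54.
Effective yield on the $2,000 outlay: 2,096.54 / 2,000 − 1 = 0.048268 = 4.83%.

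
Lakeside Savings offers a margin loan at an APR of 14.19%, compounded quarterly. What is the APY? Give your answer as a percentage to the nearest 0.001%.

EAR = (1 + 0.1419/4)^4 − 1.
= (1 + 0.035475)^4 − 1 = 1.149631 − 1 = 14.963%.

14.963%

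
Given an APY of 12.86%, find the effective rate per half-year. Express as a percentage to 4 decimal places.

The per-half-year rate i satisfies (1 + i)^2 = 1 + 0.1286.
i = 1.1286^(1/2) − 1 = 0.0623559 = 6.2356%.

6.2356%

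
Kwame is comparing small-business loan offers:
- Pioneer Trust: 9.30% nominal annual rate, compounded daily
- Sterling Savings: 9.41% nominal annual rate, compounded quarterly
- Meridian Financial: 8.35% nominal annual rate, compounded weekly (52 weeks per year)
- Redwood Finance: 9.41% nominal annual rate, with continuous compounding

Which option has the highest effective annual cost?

Pioneer Trust: (1 + 0.0930/365)^365 − 1 = 9.745%
Sterling Savings: (1 + 0.0941/4)^4 − 1 = 9.747%
Meridian Financial: (1 + 0.0835/52)^52 − 1 = 8.701%
Redwood Finance: e^0.0941 − 1 = 9.867%
The highest effective annual rate is Redwood Finance at 9.867%.

Redwood Finance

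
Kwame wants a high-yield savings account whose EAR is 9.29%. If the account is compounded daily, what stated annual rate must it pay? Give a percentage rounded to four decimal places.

8.8846%

(1 + r/365)^365 − 1 = 0.0929, so 1 + r/365 = 1.0929^(1/365).
r/365 = 0.000243, so r = 0.088846 = 8.8846%.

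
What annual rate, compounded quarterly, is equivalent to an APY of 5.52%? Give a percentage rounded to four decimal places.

(1 + r/4)^4 − 1 = 0.0552, so 1 + r/4 = 1.0552^(1/4).
r/4 = 0.013523, so r = 0.054093 = 5.4093%.

5.4093%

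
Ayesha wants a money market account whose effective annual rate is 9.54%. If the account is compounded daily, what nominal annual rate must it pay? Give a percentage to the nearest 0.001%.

9.113%

(1 + r/365)^365 − 1 = 0.0954, so 1 + r/365 = 1.0954^(1/365).
r/365 = 0.000250, so r = 0.091131 = 9.113%.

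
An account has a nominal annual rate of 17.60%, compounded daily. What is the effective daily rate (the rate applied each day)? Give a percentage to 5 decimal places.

With a nominal annual rate compounded daily, the periodic rate is the nominal rate divided by 365.
i = 0.1760 / 365 = 0.0004822 = 0.04822%.

0.04822%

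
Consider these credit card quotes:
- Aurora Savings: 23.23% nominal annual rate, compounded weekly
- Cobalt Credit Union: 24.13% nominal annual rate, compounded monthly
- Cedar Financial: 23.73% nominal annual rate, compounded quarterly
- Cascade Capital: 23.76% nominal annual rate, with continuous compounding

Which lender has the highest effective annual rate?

Aurora Savings: (1 + 0.2323/52)^52 − 1 = 26.085%
Cobalt Credit Union: (1 + 0.2413/12)^12 − 1 = 26.986%
Cedar Financial: (1 + 0.2373/4)^4 − 1 = 25.926%
Cascade Capital: e^0.2376 − 1 = 26.820%
The highest effective annual rate is Cobalt Credit Union at 26.986%.

Cobalt Credit Union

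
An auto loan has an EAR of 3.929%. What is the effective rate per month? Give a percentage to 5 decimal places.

0.32166%

The per-month rate i satisfies (1 + i)^12 = 1 + 0.03929.
i = 1.03929^(1/12) − 1 = 0.0032166 = 0.32166%.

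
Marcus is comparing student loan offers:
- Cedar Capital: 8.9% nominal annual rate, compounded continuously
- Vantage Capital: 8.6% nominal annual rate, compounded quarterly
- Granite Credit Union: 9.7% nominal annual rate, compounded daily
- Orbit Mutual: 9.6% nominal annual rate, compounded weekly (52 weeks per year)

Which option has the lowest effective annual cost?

Cedar Capital: e^0.089 − 1 = 9.308%
Vantage Capital: (1 + 0.086/4)^4 − 1 = 8.881%
Granite Credit Union: (1 + 0.097/365)^365 − 1 = 10.185%
Orbit Mutual: (1 + 0.096/52)^52 − 1 = 10.066%
The lowest effective annual rate is Vantage Capital at 8.881%.

Vantage Capital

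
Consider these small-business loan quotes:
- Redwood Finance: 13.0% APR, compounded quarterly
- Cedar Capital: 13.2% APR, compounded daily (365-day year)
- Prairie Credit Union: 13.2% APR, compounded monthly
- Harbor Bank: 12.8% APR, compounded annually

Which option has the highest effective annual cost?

Redwood Finance: (1 + 0.130/4)^4 − 1 = 13.648%
Cedar Capital: (1 + 0.132/365)^365 − 1 = 14.108%
Prairie Credit Union: (1 + 0.132/12)^12 − 1 = 14.029%
Harbor Bank: compounded annually, EAR = 12.800%
The highest effective annual rate is Cedar Capital at 14.108%.

Cedar Capital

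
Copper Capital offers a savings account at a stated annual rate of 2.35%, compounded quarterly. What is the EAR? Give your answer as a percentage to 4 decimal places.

2.3708%

EAR = (1 + 0.0235/4)^4 − 1.
= (1 + 0.005875)^4 − 1 = 1.023708 − 1 = 2.3708%.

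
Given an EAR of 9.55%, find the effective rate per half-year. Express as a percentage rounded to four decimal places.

4.6661%

The per-half-year rate i satisfies (1 + i)^2 = 1 + 0.0955.
i = 1.0955^(1/2) − 1 = 0.0466614 = 4.6661%.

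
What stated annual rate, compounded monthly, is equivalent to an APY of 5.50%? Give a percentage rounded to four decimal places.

(1 + r/12)^12 − 1 = 0.0550, so 1 + r/12 = 1.0550^(1/12).
r/12 = 0.004472, so r = 0.053660 = 5.3660%.

5.3660%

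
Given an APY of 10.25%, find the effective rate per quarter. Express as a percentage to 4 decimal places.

2.4695%

The per-quarter rate i satisfies (1 + i)^4 = 1 + 0.1025.
i = 1.1025^(1/4) − 1 = 0.0246951 = 2.4695%.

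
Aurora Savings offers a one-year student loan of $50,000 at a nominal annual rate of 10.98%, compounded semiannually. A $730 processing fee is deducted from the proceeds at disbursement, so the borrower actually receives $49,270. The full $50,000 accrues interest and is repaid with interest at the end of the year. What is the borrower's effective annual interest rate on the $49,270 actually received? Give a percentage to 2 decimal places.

12.93%

Amount owed after one year: 50,000 × (1 + 0.1098/2)^2 = 50,000 × 1.112814 = $55,640.70.
Effective rate on net proceeds: 55,640.70 / 49,270 − 1 = 0.129302 = 12.93%.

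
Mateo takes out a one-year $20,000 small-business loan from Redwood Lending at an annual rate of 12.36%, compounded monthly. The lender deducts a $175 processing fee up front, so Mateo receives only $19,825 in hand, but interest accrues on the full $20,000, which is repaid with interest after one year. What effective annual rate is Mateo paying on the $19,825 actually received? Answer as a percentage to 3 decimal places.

14.083%

Amount owed after one year: 20,000 × (1 + 0.1236/12)^12 = 20,000 × 1.130848 = $22,616.96.
Effective rate on net proceeds: 22,616.96 / 19,825 − 1 = 0.140830 = 14.083%.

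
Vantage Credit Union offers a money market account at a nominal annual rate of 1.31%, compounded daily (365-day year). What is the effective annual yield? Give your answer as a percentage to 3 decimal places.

EAR = (1 + 0.0131/365)^365 − 1.
= (1 + 0.000036)^365 − 1 = 1.013186 − 1 = 1.319%.

1.319%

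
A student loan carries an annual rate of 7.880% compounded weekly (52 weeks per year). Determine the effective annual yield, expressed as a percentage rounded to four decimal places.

8.1923%

EAR = (1 + 0.07880/52)^52 − 1.
= 1.081923 − 1 = 8.1923%.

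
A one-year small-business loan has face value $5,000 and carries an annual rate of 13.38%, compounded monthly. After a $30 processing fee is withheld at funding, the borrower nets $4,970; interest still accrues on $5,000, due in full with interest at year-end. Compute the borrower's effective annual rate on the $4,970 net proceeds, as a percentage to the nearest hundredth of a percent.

14.92%

Amount owed after one year: 5,000 × (1 + 0.1338/12)^12 = 5,000 × 1.142318 = $5,711.59.
Effective rate on net proceeds: 5,711.59 / 4,970 − 1 = 0.149213 = 14.92%.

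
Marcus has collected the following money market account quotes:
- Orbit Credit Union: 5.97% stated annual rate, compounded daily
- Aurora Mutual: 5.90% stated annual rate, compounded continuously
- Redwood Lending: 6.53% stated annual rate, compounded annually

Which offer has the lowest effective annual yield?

Aurora Mutual

Orbit Credit Union: (1 + 0.0597/365)^365 − 1 = 6.151%
Aurora Mutual: e^0.0590 − 1 = 6.078%
Redwood Lending: compounded annually, EAR = 6.530%
The lowest effective annual rate is Aurora Mutual at 6.078%.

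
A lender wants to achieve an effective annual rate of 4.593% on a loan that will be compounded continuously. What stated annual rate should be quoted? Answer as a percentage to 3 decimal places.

Continuous: nominal r satisfies e^r − 1 = 0.04593.
r = ln(1 + 0.04593) = ln(1.04593) = 0.044906 = 4.491%.

4.491%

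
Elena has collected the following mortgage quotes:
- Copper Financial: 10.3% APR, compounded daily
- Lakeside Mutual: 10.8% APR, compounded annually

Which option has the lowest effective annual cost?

Copper Financial: (1 + 0.103/365)^365 − 1 = 10.848%
Lakeside Mutual: compounded annually, EAR = 10.800%
The lowest effective annual rate is Lakeside Mutual at 10.800%.

Lakeside Mutual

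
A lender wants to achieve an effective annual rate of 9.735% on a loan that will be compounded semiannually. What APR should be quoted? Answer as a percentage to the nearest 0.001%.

(1 + r/2)^2 − 1 = 0.09735, so 1 + r/2 = 1.09735^(1/2).
r/2 = 0.047545, so r = 0.095089 = 9.509%.

9.509%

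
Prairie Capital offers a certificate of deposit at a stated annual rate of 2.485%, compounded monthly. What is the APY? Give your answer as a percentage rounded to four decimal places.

2.5135%

EAR = (1 + 0.02485/12)^12 − 1.
= 1.025135 − 1 = 2.5135%.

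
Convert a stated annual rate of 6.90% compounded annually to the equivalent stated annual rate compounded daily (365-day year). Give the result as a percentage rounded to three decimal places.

6.673%

Compounded annually, EAR = nominal = 0.069000.
Solve (1 + r/365)^365 = 1.069000: r/365 = 1.069000^(1/365) − 1 = 0.000183, so r = 0.066730 = 6.673%.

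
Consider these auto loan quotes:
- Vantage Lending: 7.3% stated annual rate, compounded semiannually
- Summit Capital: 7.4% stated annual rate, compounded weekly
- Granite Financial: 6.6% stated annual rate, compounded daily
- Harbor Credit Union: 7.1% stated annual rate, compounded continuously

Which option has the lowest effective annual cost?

Vantage Lending: (1 + 0.073/2)^2 − 1 = 7.433%
Summit Capital: (1 + 0.074/52)^52 − 1 = 7.675%
Granite Financial: (1 + 0.066/365)^365 − 1 = 6.822%
Harbor Credit Union: e^0.071 − 1 = 7.358%
The lowest effective annual rate is Granite Financial at 6.822%.

Granite Financial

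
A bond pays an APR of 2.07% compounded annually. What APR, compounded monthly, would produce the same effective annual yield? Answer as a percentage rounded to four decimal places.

Compounded annually, EAR = nominal = 0.020700.
Solve (1 + r/12)^12 = 1.020700: r/12 = 1.020700^(1/12) − 1 = 0.001709, so r = 0.020506 = 2.0506%.

2.0506%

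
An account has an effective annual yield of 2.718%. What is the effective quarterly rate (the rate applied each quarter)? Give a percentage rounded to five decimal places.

0.67268%

The per-quarter rate i satisfies (1 + i)^4 = 1 + 0.02718.
i = 1.02718^(1/4) − 1 = 0.0067268 = 0.67268%.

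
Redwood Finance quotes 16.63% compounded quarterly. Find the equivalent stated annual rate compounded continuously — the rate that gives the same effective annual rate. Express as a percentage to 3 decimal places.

EAR = (1 + 0.1663/4)^4 − 1 = 0.176961.
Equivalent continuous rate: r = ln(1 + 0.176961) = 0.162936 = 16.294%.

16.294%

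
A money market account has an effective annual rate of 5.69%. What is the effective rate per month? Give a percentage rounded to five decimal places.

The per-month rate i satisfies (1 + i)^12 = 1 + 0.0569.
i = 1.0569^(1/12) − 1 = 0.0046223 = 0.46223%.

0.46223%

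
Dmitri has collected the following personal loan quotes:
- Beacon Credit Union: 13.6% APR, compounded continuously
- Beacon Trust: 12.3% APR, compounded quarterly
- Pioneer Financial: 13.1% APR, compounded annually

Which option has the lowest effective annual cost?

Beacon Trust

Beacon Credit Union: e^0.136 − 1 = 14.568%
Beacon Trust: (1 + 0.123/4)^4 − 1 = 12.879%
Pioneer Financial: compounded annually, EAR = 13.100%
The lowest effective annual rate is Beacon Trust at 12.879%.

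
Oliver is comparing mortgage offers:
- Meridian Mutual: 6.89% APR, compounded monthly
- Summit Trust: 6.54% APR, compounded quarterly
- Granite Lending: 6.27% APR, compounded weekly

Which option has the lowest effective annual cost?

Granite Lending

Meridian Mutual: (1 + 0.0689/12)^12 − 1 = 7.112%
Summit Trust: (1 + 0.0654/4)^4 − 1 = 6.702%
Granite Lending: (1 + 0.0627/52)^52 − 1 = 6.467%
The lowest effective annual rate is Granite Lending at 6.467%.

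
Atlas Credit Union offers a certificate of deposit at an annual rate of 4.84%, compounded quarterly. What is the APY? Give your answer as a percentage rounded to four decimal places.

EAR = (1 + 0.0484/4)^4 − 1.
= 1.049286 − 1 = 4.9286%.

4.9286%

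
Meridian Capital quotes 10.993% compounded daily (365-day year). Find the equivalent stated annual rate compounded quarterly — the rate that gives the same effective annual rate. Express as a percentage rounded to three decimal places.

11.144%

EAR = (1 + 0.10993/365)^365 − 1 = 0.116181.
Solve (1 + r/4)^4 = 1.116181: r/4 = 1.116181^(1/4) − 1 = 0.027859, so r = 0.111437 = 11.144%.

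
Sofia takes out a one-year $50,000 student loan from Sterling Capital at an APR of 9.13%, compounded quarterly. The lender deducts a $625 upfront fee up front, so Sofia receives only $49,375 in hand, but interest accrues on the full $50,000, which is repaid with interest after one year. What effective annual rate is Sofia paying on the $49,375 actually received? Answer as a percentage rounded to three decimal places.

10.833%

Amount owed after one year: 50,000 × (1 + 0.0913/4)^4 = 50,000 × 1.094474 = $54,723.69.
Effective rate on net proceeds: 54,723.69 / 49,375 − 1 = 0.108328 = 10.833%.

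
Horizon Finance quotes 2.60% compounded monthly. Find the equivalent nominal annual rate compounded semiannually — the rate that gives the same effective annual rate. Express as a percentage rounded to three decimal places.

EAR = (1 + 0.0260/12)^12 − 1 = 0.026312.
Solve (1 + r/2)^2 = 1.026312: r/2 = 1.026312^(1/2) − 1 = 0.013071, so r = 0.026141 = 2.614%.

2.614%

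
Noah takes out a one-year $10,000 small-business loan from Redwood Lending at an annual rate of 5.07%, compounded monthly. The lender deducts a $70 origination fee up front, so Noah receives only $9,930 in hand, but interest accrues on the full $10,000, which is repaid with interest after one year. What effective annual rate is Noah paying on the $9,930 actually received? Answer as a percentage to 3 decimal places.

5.931%

Amount owed after one year: 10,000 × (1 + 0.0507/12)^12 = 10,000 × 1.051895 = $10,518.95.
Effective rate on net proceeds: 10,518.95 / 9,930 − 1 = 0.059310 = 5.931%.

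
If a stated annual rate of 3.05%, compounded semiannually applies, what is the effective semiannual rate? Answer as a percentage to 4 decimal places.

With a nominal annual rate compounded semiannually, the periodic rate is the nominal rate divided by 2.
i = 0.0305 / 2 = 0.0152500 = 1.5250%.

1.5250%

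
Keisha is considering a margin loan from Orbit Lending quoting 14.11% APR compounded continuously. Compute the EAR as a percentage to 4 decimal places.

15.1540%

With continuous compounding, EAR = e^0.1411 − 1.
e^0.1411 = 1.151540, so EAR = 0.151540 = 15.1540%.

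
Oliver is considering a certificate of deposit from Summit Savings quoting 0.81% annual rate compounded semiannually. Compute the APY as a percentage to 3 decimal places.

EAR = (1 + 0.0081/2)^2 − 1.
= (1 + 0.004050)^2 − 1 = 1.008116 − 1 = 0.812%.

0.812%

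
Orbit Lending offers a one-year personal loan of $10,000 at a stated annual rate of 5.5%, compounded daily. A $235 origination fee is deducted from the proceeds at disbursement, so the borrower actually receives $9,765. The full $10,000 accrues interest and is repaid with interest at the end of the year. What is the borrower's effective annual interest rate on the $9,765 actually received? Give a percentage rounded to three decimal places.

8.196%

Amount owed after one year: 10,000 × (1 + 0.055/365)^365 = 10,000 × 1.056536 = $10,565.36.
Effective rate on net proceeds: 10,565.36 / 9,765 − 1 = 0.081962 = 8.196%.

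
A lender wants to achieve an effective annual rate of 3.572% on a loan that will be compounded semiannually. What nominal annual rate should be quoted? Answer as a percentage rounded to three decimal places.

(1 + r/2)^2 − 1 = 0.03572, so 1 + r/2 = 1.03572^(1/2).
r/2 = 0.017703, so r = 0.035407 = 3.541%.

3.541%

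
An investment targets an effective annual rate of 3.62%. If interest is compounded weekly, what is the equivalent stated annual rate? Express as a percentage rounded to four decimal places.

(1 + r/52)^52 − 1 = 0.0362, so 1 + r/52 = 1.0362^(1/52).
r/52 = 0.000684, so r = 0.035572 = 3.5572%.

3.5572%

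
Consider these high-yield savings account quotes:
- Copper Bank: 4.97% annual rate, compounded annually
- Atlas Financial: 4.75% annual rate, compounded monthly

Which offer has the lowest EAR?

Copper Bank: compounded annually, EAR = 4.970%
Atlas Financial: (1 + 0.0475/12)^12 − 1 = 4.855%
The lowest effective annual rate is Atlas Financial at 4.855%.

Atlas Financial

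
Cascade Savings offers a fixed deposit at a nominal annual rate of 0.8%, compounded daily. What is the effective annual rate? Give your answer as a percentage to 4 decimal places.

0.8032%

EAR = (1 + 0.008/365)^365 − 1.
= (1 + 0.000022)^365 − 1 = 1.008032 − 1 = 0.8032%.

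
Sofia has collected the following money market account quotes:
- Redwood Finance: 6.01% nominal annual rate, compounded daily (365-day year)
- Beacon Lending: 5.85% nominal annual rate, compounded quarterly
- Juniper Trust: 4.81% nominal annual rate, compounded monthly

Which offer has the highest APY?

Redwood Finance

Redwood Finance: (1 + 0.0601/365)^365 − 1 = 6.194%
Beacon Lending: (1 + 0.0585/4)^4 − 1 = 5.980%
Juniper Trust: (1 + 0.0481/12)^12 − 1 = 4.917%
The highest effective annual rate is Redwood Finance at 6.194%.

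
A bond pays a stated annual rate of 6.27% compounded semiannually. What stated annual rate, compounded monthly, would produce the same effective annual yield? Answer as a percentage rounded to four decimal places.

6.1896%

EAR = (1 + 0.0627/2)^2 − 1 = 0.063683.
Solve (1 + r/12)^12 = 1.063683: r/12 = 1.063683^(1/12) − 1 = 0.005158, so r = 0.061896 = 6.1896%.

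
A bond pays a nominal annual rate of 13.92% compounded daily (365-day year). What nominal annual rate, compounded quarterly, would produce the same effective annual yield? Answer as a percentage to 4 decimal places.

14.1623%

EAR = (1 + 0.1392/365)^365 − 1 = 0.149323.
Solve (1 + r/4)^4 = 1.149323: r/4 = 1.149323^(1/4) − 1 = 0.035406, so r = 0.141623 = 14.1623%.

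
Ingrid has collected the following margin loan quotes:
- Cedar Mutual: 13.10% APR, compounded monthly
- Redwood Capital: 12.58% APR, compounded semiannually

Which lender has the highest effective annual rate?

Cedar Mutual

Cedar Mutual: (1 + 0.1310/12)^12 − 1 = 13.916%
Redwood Capital: (1 + 0.1258/2)^2 − 1 = 12.976%
The highest effective annual rate is Cedar Mutual at 13.916%.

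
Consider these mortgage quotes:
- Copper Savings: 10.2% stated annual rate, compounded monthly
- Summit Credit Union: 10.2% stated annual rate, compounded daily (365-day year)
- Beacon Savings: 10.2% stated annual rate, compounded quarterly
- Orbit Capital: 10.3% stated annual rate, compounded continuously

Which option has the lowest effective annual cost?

Beacon Savings

Copper Savings: (1 + 0.102/12)^12 − 1 = 10.691%
Summit Credit Union: (1 + 0.102/365)^365 − 1 = 10.737%
Beacon Savings: (1 + 0.102/4)^4 − 1 = 10.597%
Orbit Capital: e^0.103 − 1 = 10.849%
The lowest effective annual rate is Beacon Savings at 10.597%.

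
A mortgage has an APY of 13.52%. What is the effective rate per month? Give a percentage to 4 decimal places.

The per-month rate i satisfies (1 + i)^12 = 1 + 0.1352.
i = 1.1352^(1/12) − 1 = 0.0106234 = 1.0623%.

1.0623%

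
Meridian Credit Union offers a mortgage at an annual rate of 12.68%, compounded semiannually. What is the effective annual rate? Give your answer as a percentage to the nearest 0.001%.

EAR = (1 + 0.1268/2)^2 − 1.
= 1.130820 − 1 = 13.082%.

13.082%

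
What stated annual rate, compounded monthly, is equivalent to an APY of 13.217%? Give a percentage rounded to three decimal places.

(1 + r/12)^12 − 1 = 0.13217, so 1 + r/12 = 1.13217^(1/12).
r/12 = 0.010398, so r = 0.124780 = 12.478%.

12.478%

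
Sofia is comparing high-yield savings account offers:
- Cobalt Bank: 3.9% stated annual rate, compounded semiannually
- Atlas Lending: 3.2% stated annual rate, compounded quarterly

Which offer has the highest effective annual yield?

Cobalt Bank: (1 + 0.039/2)^2 − 1 = 3.938%
Atlas Lending: (1 + 0.032/4)^4 − 1 = 3.239%
The highest effective annual rate is Cobalt Bank at 3.938%.

Cobalt Bank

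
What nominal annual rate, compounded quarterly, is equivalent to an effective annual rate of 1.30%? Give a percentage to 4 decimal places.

(1 + r/4)^4 − 1 = 0.0130, so 1 + r/4 = 1.0130^(1/4).
r/4 = 0.003234, so r = 0.012937 = 1.2937%.

1.2937%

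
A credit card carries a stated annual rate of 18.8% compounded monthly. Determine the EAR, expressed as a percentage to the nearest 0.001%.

20.508%

EAR = (1 + 0.188/12)^12 − 1.
= 1.205076 − 1 = 20.508%.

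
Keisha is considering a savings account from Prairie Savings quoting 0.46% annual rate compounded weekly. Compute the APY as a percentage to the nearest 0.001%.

EAR = (1 + 0.0046/52)^52 − 1.
= 1.004610 − 1 = 0.461%.

0.461%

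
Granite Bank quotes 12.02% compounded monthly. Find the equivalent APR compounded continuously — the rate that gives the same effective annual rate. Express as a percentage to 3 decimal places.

11.960%

EAR = (1 + 0.1202/12)^12 − 1 = 0.127048.
Equivalent continuous rate: r = ln(1 + 0.127048) = 0.119602 = 11.960%.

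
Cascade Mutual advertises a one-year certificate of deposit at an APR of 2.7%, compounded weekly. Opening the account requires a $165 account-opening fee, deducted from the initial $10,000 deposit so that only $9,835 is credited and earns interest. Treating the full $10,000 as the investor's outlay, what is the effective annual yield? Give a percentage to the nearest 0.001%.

Value after one year: 9,835 × (1 + 0.027/52)^52 = 9,835 × 1.027361 = $10,104.09.
Effective yield on the $10,000 outlay: 10,104.09 / 10,000 − 1 = 0.010409 = 1.041%.

1.041%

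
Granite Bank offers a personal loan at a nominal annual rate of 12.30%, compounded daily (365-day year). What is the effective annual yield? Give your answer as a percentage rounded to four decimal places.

13.0861%

EAR = (1 + 0.1230/365)^365 − 1.
= 1.130861 − 1 = 13.0861%.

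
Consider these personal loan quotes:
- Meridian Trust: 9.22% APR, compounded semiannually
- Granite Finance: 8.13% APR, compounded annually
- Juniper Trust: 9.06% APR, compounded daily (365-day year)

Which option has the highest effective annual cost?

Meridian Trust: (1 + 0.0922/2)^2 − 1 = 9.433%
Granite Finance: compounded annually, EAR = 8.130%
Juniper Trust: (1 + 0.0906/365)^365 − 1 = 9.482%
The highest effective annual rate is Juniper Trust at 9.482%.

Juniper Trust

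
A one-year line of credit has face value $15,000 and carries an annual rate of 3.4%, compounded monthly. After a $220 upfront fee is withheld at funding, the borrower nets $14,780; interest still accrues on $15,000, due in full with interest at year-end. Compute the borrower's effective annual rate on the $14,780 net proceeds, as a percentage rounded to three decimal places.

Amount owed after one year: 15,000 × (1 + 0.034/12)^12 = 15,000 × 1.034535 = $15,518.02.
Effective rate on net proceeds: 15,518.02 / 14,780 − 1 = 0.049934 = 4.993%.

4.993%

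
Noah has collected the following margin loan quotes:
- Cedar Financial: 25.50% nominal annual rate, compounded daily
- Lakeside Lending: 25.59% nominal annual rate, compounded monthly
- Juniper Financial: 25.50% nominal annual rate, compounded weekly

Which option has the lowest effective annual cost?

Lakeside Lending

Cedar Financial: (1 + 0.2550/365)^365 − 1 = 29.035%
Lakeside Lending: (1 + 0.2559/12)^12 − 1 = 28.815%
Juniper Financial: (1 + 0.2550/52)^52 − 1 = 28.966%
The lowest effective annual rate is Lakeside Lending at 28.815%.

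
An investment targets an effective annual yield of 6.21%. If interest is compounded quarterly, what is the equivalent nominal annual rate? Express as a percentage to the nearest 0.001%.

(1 + r/4)^4 − 1 = 0.0621, so 1 + r/4 = 1.0621^(1/4).
r/4 = 0.015176, so r = 0.060704 = 6.070%.

6.070%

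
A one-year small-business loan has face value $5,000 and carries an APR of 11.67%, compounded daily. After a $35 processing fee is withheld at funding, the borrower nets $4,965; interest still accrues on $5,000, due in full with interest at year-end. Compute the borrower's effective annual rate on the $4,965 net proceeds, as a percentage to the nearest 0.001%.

Amount owed after one year: 5,000 × (1 + 0.1167/365)^365 = 5,000 × 1.123761 = $5,618.81.
Effective rate on net proceeds: 5,618.81 / 4,965 − 1 = 0.131683 = 13.168%.

13.168%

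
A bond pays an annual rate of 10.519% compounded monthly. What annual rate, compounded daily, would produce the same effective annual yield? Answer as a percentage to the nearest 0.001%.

10.475%

EAR = (1 + 0.10519/12)^12 − 1 = 0.110413.
Solve (1 + r/365)^365 = 1.110413: r/365 = 1.110413^(1/365) − 1 = 0.000287, so r = 0.104747 = 10.475%.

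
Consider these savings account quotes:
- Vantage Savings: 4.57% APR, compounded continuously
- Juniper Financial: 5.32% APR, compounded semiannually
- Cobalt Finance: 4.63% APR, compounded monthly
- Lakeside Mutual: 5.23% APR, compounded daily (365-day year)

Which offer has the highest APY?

Juniper Financial

Vantage Savings: e^0.0457 − 1 = 4.676%
Juniper Financial: (1 + 0.0532/2)^2 − 1 = 5.391%
Cobalt Finance: (1 + 0.0463/12)^12 − 1 = 4.730%
Lakeside Mutual: (1 + 0.0523/365)^365 − 1 = 5.369%
The highest effective annual rate is Juniper Financial at 5.391%.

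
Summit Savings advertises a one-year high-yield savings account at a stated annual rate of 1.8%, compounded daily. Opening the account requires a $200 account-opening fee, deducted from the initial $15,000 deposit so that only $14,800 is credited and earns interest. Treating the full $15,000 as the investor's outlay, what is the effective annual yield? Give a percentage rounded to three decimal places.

Value after one year: 14,800 × (1 + 0.018/365)^365 = 14,800 × 1.018163 = $15,068.81.
Effective yield on the $15,000 outlay: 15,068.81 / 15,000 − 1 = 0.004587 = 0.459%.

0.459%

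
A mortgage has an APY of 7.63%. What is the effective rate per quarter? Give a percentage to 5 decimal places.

1.85523%

The per-quarter rate i satisfies (1 + i)^4 = 1 + 0.0763.
i = 1.0763^(1/4) − 1 = 0.0185523 = 1.85523%.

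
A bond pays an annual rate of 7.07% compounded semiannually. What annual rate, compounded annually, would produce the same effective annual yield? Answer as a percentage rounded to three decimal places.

7.195%

EAR = (1 + 0.0707/2)^2 − 1 = 0.071950.
Compounded annually, the equivalent nominal rate is the EAR itself: 7.195%.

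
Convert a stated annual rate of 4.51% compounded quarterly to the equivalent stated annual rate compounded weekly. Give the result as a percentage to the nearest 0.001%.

4.487%

EAR = (1 + 0.0451/4)^4 − 1 = 0.045869.
Solve (1 + r/52)^52 = 1.045869: r/52 = 1.045869^(1/52) − 1 = 0.000863, so r = 0.044867 = 4.487%.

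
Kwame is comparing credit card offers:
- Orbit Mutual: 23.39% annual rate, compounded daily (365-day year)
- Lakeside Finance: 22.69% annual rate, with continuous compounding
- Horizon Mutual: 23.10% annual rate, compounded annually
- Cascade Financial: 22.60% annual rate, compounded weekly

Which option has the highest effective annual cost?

Orbit Mutual

Orbit Mutual: (1 + 0.2339/365)^365 − 1 = 26.342%
Lakeside Finance: e^0.2269 − 1 = 25.470%
Horizon Mutual: compounded annually, EAR = 23.100%
Cascade Financial: (1 + 0.2260/52)^52 − 1 = 25.296%
The highest effective annual rate is Orbit Mutual at 26.342%.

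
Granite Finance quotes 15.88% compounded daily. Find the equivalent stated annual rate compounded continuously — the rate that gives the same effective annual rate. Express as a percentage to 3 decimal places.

15.877%

EAR = (1 + 0.1588/365)^365 − 1 = 0.172063.
Equivalent continuous rate: r = ln(1 + 0.172063) = 0.158765 = 15.877%.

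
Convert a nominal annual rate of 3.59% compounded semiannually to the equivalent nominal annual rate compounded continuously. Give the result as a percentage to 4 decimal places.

EAR = (1 + 0.0359/2)^2 − 1 = 0.036222.
Equivalent continuous rate: r = ln(1 + 0.036222) = 0.035582 = 3.5582%.

3.5582%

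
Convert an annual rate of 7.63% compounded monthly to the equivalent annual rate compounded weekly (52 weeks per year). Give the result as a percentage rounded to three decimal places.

EAR = (1 + 0.0763/12)^12 − 1 = 0.079026.
Solve (1 + r/52)^52 = 1.079026: r/52 = 1.079026^(1/52) − 1 = 0.001464, so r = 0.076114 = 7.611%.

7.611%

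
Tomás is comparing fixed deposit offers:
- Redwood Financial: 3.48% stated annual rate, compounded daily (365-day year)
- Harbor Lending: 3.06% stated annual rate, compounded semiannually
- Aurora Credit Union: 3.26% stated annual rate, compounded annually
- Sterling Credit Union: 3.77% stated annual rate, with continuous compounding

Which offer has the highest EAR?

Sterling Credit Union

Redwood Financial: (1 + 0.0348/365)^365 − 1 = 3.541%
Harbor Lending: (1 + 0.0306/2)^2 − 1 = 3.083%
Aurora Credit Union: compounded annually, EAR = 3.260%
Sterling Credit Union: e^0.0377 − 1 = 3.842%
The highest effective annual rate is Sterling Credit Union at 3.842%.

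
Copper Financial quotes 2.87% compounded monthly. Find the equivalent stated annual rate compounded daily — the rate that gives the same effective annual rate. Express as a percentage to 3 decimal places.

2.867%

EAR = (1 + 0.0287/12)^12 − 1 = 0.029081.
Solve (1 + r/365)^365 = 1.029081: r/365 = 1.029081^(1/365) − 1 = 0.000079, so r = 0.028667 = 2.867%.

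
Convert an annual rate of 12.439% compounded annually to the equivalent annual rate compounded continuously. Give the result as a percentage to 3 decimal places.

Compounded annually, EAR = nominal = 0.124390.
Equivalent continuous rate: r = ln(1 + 0.124390) = 0.117241 = 11.724%.

11.724%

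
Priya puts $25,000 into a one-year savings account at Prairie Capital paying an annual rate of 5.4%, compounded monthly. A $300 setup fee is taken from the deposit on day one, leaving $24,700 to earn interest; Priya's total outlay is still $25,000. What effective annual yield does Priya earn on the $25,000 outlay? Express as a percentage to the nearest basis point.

Value after one year: 24,700 × (1 + 0.054/12)^12 = 24,700 × 1.055357 = $26,067.31.
Effective yield on the $25,000 outlay: 26,067.31 / 25,000 − 1 = 0.042692 = 4.27%.

4.27%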